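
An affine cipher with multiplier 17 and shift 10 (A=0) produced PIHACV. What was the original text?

The inverse of 17 mod 26 is 23, since 17·23=391≡1. Apply D(y)=23·(y−10) mod 26:
P(15): 23·(15−10)=115≡11 → L
I(8): 23·(8−10)=-46≡6 → G
H(7): 23·(7−10)=-69≡9 → J
A(0): 23·(0−10)=-230≡4 → E
C(2): 23·(2−10)=-184≡24 → Y
V(21): 23·(21−10)=253≡19 → T

LGJEYT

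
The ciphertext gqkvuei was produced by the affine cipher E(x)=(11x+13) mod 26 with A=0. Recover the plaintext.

xfvwdlj

The inverse of 11 mod 26 is 19, since 11·19=209≡1. Apply D(y)=19·(y−13) mod 26:
g(6): 19·(6−13)=-133≡23 → x
q(16): 19·(16−13)=57≡5 → f
k(10): 19·(10−13)=-57≡21 → v
v(21): 19·(21−13)=152≡22 → w
u(20): 19·(20−13)=133≡3 → d
e(4): 19·(4−13)=-171≡11 → l
i(8): 19·(8−13)=-95≡9 → j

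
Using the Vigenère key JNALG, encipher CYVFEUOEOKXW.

LLVQKDBEZQGJ

Repeat the key across the message: JNALGJNALGJN
C(2)+J(9): 11 → L
Y(24)+N(13): 37≡11 → L
V(21)+A(0): 21 → V
F(5)+L(11): 16 → Q
E(4)+G(6): 10 → K
U(20)+J(9): 29≡3 → D
O(14)+N(13): 27≡1 → B
E(4)+A(0): 4 → E
O(14)+L(11): 25 → Z
K(10)+G(6): 16 → Q
X(23)+J(9): 32≡6 → G
W(22)+N(13): 35≡9 → J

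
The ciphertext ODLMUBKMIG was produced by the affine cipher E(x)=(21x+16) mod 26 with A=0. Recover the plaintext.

QNBGUDWGMC

The inverse of 21 mod 26 is 5, since 21·5=105≡1. Apply D(y)=5·(y−16) mod 26:
O(14): 5·(14−16)=-10≡16 → Q
D(3): 5·(3−16)=-65≡13 → N
L(11): 5·(11−16)=-25≡1 → B
M(12): 5·(12−16)=-20≡6 → G
U(20): 5·(20−16)=20 → U
B(1): 5·(1−16)=-75≡3 → D
K(10): 5·(10−16)=-30≡22 → W
M(12): 5·(12−16)=-20≡6 → G
I(8): 5·(8−16)=-40≡12 → M
G(6): 5·(6−16)=-50≡2 → C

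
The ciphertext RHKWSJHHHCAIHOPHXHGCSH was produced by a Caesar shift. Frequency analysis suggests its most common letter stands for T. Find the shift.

The most frequent ciphertext letter is H (appears 8 times).
H is position 7; T is position 19.
Shift = -12≡14.

14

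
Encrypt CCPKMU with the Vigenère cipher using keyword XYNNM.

Repeat the key across the message: XYNNMX
C(2)+X(23): 25 → Z
C(2)+Y(24): 26≡0 → A
P(15)+N(13): 28≡2 → C
K(10)+N(13): 23 → X
M(12)+M(12): 24 → Y
U(20)+X(23): 43≡17 → R

ZACXYR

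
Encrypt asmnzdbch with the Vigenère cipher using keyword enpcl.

Repeat the key across the message: enpclenpc
a(0)+e(4): 4 → e
s(18)+n(13): 31≡5 → f
m(12)+p(15): 27≡1 → b
n(13)+c(2): 15 → p
z(25)+l(11): 36≡10 → k
d(3)+e(4): 7 → h
b(1)+n(13): 14 → o
c(2)+p(15): 17 → r
h(7)+c(2): 9 → j

efbpkhorj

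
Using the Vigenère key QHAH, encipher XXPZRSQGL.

Repeat the key across the message: QHAHQHAHQ
X(23)+Q(16): 39≡13 → N
X(23)+H(7): 30≡4 → E
P(15)+A(0): 15 → P
Z(25)+H(7): 32≡6 → G
R(17)+Q(16): 33≡7 → H
S(18)+H(7): 25 → Z
Q(16)+A(0): 16 → Q
G(6)+H(7): 13 → N
L(11)+Q(16): 27≡1 → B

NEPGHZQNB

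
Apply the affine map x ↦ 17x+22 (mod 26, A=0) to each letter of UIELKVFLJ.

YCMBKPDBT

U(20): 17·20+22=362≡24 → Y
I(8): 17·8+22=158≡2 → C
E(4): 17·4+22=90≡12 → M
L(11): 17·11+22=209≡1 → B
K(10): 17·10+22=192≡10 → K
V(21): 17·21+22=379≡15 → P
F(5): 17·5+22=107≡3 → D
L(11): 17·11+22=209≡1 → B
J(9): 17·9+22=175≡19 → T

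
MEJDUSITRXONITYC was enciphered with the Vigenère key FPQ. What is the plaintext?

HPTYFCDEBSZXDEIX

Repeat the key across the ciphertext: FPQFPQFPQFPQFPQF
M(12)−F(5): 7 → H
E(4)−P(15): -11≡15 → P
J(9)−Q(16): -7≡19 → T
D(3)−F(5): -2≡24 → Y
U(20)−P(15): 5 → F
S(18)−Q(16): 2 → C
I(8)−F(5): 3 → D
T(19)−P(15): 4 → E
R(17)−Q(16): 1 → B
X(23)−F(5): 18 → S
O(14)−P(15): -1≡25 → Z
N(13)−Q(16): -3≡23 → X
I(8)−F(5): 3 → D
T(19)−P(15): 4 → E
Y(24)−Q(16): 8 → I
C(2)−F(5): -3≡23 → X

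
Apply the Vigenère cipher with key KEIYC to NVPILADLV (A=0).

XZXGNKHTT

Repeat the key across the message: KEIYCKEIY
N(13)+K(10): 23 → X
V(21)+E(4): 25 → Z
P(15)+I(8): 23 → X
I(8)+Y(24): 32≡6 → G
L(11)+C(2): 13 → N
A(0)+K(10): 10 → K
D(3)+E(4): 7 → H
L(11)+I(8): 19 → T
V(21)+Y(24): 45≡19 → T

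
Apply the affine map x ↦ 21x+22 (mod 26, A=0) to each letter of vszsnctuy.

v(21): 21·21+22=463≡21 → v
s(18): 21·18+22=400≡10 → k
z(25): 21·25+22=547≡1 → b
s(18): 21·18+22=400≡10 → k
n(13): 21·13+22=295≡9 → j
c(2): 21·2+22=64≡12 → m
t(19): 21·19+22=421≡5 → f
u(20): 21·20+22=442≡0 → a
y(24): 21·24+22=526≡6 → g

vkbkjmfag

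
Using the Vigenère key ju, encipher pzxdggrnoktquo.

Repeat the key across the message: jujujujujujuju
p(15)+j(9): 24 → y
z(25)+u(20): 45≡19 → t
x(23)+j(9): 32≡6 → g
d(3)+u(20): 23 → x
g(6)+j(9): 15 → p
g(6)+u(20): 26≡0 → a
r(17)+j(9): 26≡0 → a
n(13)+u(20): 33≡7 → h
o(14)+j(9): 23 → x
k(10)+u(20): 30≡4 → e
t(19)+j(9): 28≡2 → c
q(16)+u(20): 36≡10 → k
u(20)+j(9): 29≡3 → d
o(14)+u(20): 34≡8 → i

ytgxpaahxeckdi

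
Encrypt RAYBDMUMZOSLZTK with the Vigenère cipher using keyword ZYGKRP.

Repeat the key across the message: ZYGKRPZYGKRPZYG
R(17)+Z(25): 42≡16 → Q
A(0)+Y(24): 24 → Y
Y(24)+G(6): 30≡4 → E
B(1)+K(10): 11 → L
D(3)+R(17): 20 → U
M(12)+P(15): 27≡1 → B
U(20)+Z(25): 45≡19 → T
M(12)+Y(24): 36≡10 → K
Z(25)+G(6): 31≡5 → F
O(14)+K(10): 24 → Y
S(18)+R(17): 35≡9 → J
L(11)+P(15): 26≡0 → A
Z(25)+Z(25): 50≡24 → Y
T(19)+Y(24): 43≡17 → R
K(10)+G(6): 16 → Q

QYELUBTKFYJAYRQ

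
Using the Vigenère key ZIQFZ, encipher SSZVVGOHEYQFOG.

Repeat the key across the message: ZIQFZZIQFZZIQF
S(18)+Z(25): 43≡17 → R
S(18)+I(8): 26≡0 → A
Z(25)+Q(16): 41≡15 → P
V(21)+F(5): 26≡0 → A
V(21)+Z(25): 46≡20 → U
G(6)+Z(25): 31≡5 → F
O(14)+I(8): 22 → W
H(7)+Q(16): 23 → X
E(4)+F(5): 9 → J
Y(24)+Z(25): 49≡23 → X
Q(16)+Z(25): 41≡15 → P
F(5)+I(8): 13 → N
O(14)+Q(16): 30≡4 → E
G(6)+F(5): 11 → L

RAPAUFWXJXPNEL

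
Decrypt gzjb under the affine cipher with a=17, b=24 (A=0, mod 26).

The inverse of 17 mod 26 is 23, since 17·23=391≡1. Apply D(y)=23·(y−24) mod 26:
g(6): 23·(6−24)=-414≡2 → c
z(25): 23·(25−24)=23 → x
j(9): 23·(9−24)=-345≡19 → t
b(1): 23·(1−24)=-529≡17 → r

cxtr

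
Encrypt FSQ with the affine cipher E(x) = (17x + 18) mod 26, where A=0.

ZME

F(5): 17·5+18=103≡25 → Z
S(18): 17·18+18=324≡12 → M
Q(16): 17·16+18=290≡4 → E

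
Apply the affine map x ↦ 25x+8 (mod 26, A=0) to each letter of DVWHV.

D(3): 25·3+8=83≡5 → F
V(21): 25·21+8=533≡13 → N
W(22): 25·22+8=558≡12 → M
H(7): 25·7+8=183≡1 → B
V(21): 25·21+8=533≡13 → N

FNMBN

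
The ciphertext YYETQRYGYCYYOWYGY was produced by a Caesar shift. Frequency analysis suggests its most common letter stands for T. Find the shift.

5

The most frequent ciphertext letter is Y (appears 8 times).
Y is position 24; T is position 19.
Shift = 5.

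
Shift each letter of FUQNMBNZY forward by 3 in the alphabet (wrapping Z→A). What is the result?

F(5): 5+3=8 → I
U(20): 20+3=23 → X
Q(16): 16+3=19 → T
N(13): 13+3=16 → Q
M(12): 12+3=15 → P
B(1): 1+3=4 → E
N(13): 13+3=16 → Q
Z(25): 25+3=28≡2 → C
Y(24): 24+3=27≡1 → B

IXTQPEQCB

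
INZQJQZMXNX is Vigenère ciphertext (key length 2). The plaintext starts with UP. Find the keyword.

OY

Subtract each crib letter from the matching ciphertext letter (mod 26):
I(8)−U(20)=-12≡14 → O
N(13)−P(15)=-2≡24 → Y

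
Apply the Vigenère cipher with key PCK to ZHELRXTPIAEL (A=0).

Repeat the key across the message: PCKPCKPCKPCK
Z(25)+P(15): 40≡14 → O
H(7)+C(2): 9 → J
E(4)+K(10): 14 → O
L(11)+P(15): 26≡0 → A
R(17)+C(2): 19 → T
X(23)+K(10): 33≡7 → H
T(19)+P(15): 34≡8 → I
P(15)+C(2): 17 → R
I(8)+K(10): 18 → S
A(0)+P(15): 15 → P
E(4)+C(2): 6 → G
L(11)+K(10): 21 → V

OJOATHIRSPGV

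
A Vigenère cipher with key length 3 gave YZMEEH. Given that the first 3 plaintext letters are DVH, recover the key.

Subtract each crib letter from the matching ciphertext letter (mod 26):
Y(24)−D(3)=21 → V
Z(25)−V(21)=4 → E
M(12)−H(7)=5 → F

VEF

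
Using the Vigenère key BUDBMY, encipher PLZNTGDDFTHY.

Repeat the key across the message: BUDBMYBUDBMY
P(15)+B(1): 16 → Q
L(11)+U(20): 31≡5 → F
Z(25)+D(3): 28≡2 → C
N(13)+B(1): 14 → O
T(19)+M(12): 31≡5 → F
G(6)+Y(24): 30≡4 → E
D(3)+B(1): 4 → E
D(3)+U(20): 23 → X
F(5)+D(3): 8 → I
T(19)+B(1): 20 → U
H(7)+M(12): 19 → T
Y(24)+Y(24): 48≡22 → W

QFCOFEEXIUTW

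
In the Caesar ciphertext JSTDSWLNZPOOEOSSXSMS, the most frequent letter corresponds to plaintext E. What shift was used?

The most frequent ciphertext letter is S (appears 6 times).
S is position 18; E is position 4.
Shift = 14.

14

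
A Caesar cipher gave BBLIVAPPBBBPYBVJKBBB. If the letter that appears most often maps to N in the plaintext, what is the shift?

14

The most frequent ciphertext letter is B (appears 9 times).
B is position 1; N is position 13.
Shift = -12≡14.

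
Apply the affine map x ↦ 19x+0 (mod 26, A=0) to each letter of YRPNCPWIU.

OLZNMZCWQ

Y(24): 19·24+0=456≡14 → O
R(17): 19·17+0=323≡11 → L
P(15): 19·15+0=285≡25 → Z
N(13): 19·13+0=247≡13 → N
C(2): 19·2+0=38≡12 → M
P(15): 19·15+0=285≡25 → Z
W(22): 19·22+0=418≡2 → C
I(8): 19·8+0=152≡22 → W
U(20): 19·20+0=380≡16 → Q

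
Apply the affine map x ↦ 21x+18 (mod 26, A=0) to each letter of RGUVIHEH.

LOWREJYJ

R(17): 21·17+18=375≡11 → L
G(6): 21·6+18=144≡14 → O
U(20): 21·20+18=438≡22 → W
V(21): 21·21+18=459≡17 → R
I(8): 21·8+18=186≡4 → E
H(7): 21·7+18=165≡9 → J
E(4): 21·4+18=102≡24 → Y
H(7): 21·7+18=165≡9 → J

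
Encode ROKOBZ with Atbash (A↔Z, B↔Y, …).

R(17) → I(8)
O(14) → L(11)
K(10) → P(15)
O(14) → L(11)
B(1) → Y(24)
Z(25) → A(0)

ILPLYA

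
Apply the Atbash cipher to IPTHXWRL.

RKGSCDIO

I(8) → R(17)
P(15) → K(10)
T(19) → G(6)
H(7) → S(18)
X(23) → C(2)
W(22) → D(3)
R(17) → I(8)
L(11) → O(14)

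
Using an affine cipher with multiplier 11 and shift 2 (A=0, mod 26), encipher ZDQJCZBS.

RJWXYRNS

Z(25): 11·25+2=277≡17 → R
D(3): 11·3+2=35≡9 → J
Q(16): 11·16+2=178≡22 → W
J(9): 11·9+2=101≡23 → X
C(2): 11·2+2=24 → Y
Z(25): 11·25+2=277≡17 → R
B(1): 11·1+2=13 → N
S(18): 11·18+2=200≡18 → S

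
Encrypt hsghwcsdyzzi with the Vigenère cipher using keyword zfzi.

gxfpvhrlxeyq

Repeat the key across the message: zfzizfzizfzi
h(7)+z(25): 32≡6 → g
s(18)+f(5): 23 → x
g(6)+z(25): 31≡5 → f
h(7)+i(8): 15 → p
w(22)+z(25): 47≡21 → v
c(2)+f(5): 7 → h
s(18)+z(25): 43≡17 → r
d(3)+i(8): 11 → l
y(24)+z(25): 49≡23 → x
z(25)+f(5): 30≡4 → e
z(25)+z(25): 50≡24 → y
i(8)+i(8): 16 → q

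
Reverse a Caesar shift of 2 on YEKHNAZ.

Y(24): 24−2=22 → W
E(4): 4−2=2 → C
K(10): 10−2=8 → I
H(7): 7−2=5 → F
N(13): 13−2=11 → L
A(0): 0−2=-2≡24 → Y
Z(25): 25−2=23 → X

WCIFLYX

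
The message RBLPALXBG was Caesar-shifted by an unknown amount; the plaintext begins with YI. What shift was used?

19

From the crib: R(17)−Y(24)=-7≡19, so the shift is 19.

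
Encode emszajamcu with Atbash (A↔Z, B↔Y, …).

e(4) → v(21)
m(12) → n(13)
s(18) → h(7)
z(25) → a(0)
a(0) → z(25)
j(9) → q(16)
a(0) → z(25)
m(12) → n(13)
c(2) → x(23)
u(20) → f(5)

vnhazqznxf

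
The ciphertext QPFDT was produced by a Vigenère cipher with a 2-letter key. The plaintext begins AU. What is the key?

QV

Subtract each crib letter from the matching ciphertext letter (mod 26):
Q(16)−A(0)=16 → Q
P(15)−U(20)=-5≡21 → V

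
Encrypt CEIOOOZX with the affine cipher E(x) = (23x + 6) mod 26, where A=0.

C(2): 23·2+6=52≡0 → A
E(4): 23·4+6=98≡20 → U
I(8): 23·8+6=190≡8 → I
O(14): 23·14+6=328≡16 → Q
O(14): 23·14+6=328≡16 → Q
O(14): 23·14+6=328≡16 → Q
Z(25): 23·25+6=581≡9 → J
X(23): 23·23+6=535≡15 → P

AUIQQQJP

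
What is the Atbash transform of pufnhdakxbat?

kfumswzpcyzg

p(15) → k(10)
u(20) → f(5)
f(5) → u(20)
n(13) → m(12)
h(7) → s(18)
d(3) → w(22)
a(0) → z(25)
k(10) → p(15)
x(23) → c(2)
b(1) → y(24)
a(0) → z(25)
t(19) → g(6)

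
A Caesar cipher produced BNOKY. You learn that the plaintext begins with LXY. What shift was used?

16

From the crib: B(1)−L(11)=-10≡16, so the shift is 16.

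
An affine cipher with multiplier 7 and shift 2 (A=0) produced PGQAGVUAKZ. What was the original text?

The inverse of 7 mod 26 is 15, since 7·15=105≡1. Apply D(y)=15·(y−2) mod 26:
P(15): 15·(15−2)=195≡13 → N
G(6): 15·(6−2)=60≡8 → I
Q(16): 15·(16−2)=210≡2 → C
A(0): 15·(0−2)=-30≡22 → W
G(6): 15·(6−2)=60≡8 → I
V(21): 15·(21−2)=285≡25 → Z
U(20): 15·(20−2)=270≡10 → K
A(0): 15·(0−2)=-30≡22 → W
K(10): 15·(10−2)=120≡16 → Q
Z(25): 15·(25−2)=345≡7 → H

NICWIZKWQH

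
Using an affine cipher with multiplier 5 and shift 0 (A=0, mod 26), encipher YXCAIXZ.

QLKAOLV

Y(24): 5·24+0=120≡16 → Q
X(23): 5·23+0=115≡11 → L
C(2): 5·2+0=10 → K
A(0): 5·0+0=0 → A
I(8): 5·8+0=40≡14 → O
X(23): 5·23+0=115≡11 → L
Z(25): 5·25+0=125≡21 → V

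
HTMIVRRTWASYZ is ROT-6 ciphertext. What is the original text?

BNGCPLLNQUMST

H(7): 7−6=1 → B
T(19): 19−6=13 → N
M(12): 12−6=6 → G
I(8): 8−6=2 → C
V(21): 21−6=15 → P
R(17): 17−6=11 → L
R(17): 17−6=11 → L
T(19): 19−6=13 → N
W(22): 22−6=16 → Q
A(0): 0−6=-6≡20 → U
S(18): 18−6=12 → M
Y(24): 24−6=18 → S
Z(25): 25−6=19 → T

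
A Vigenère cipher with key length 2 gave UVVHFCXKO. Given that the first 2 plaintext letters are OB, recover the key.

GU

Subtract each crib letter from the matching ciphertext letter (mod 26):
U(20)−O(14)=6 → G
V(21)−B(1)=20 → U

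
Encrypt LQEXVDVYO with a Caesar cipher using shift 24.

L(11): 11+24=35≡9 → J
Q(16): 16+24=40≡14 → O
E(4): 4+24=28≡2 → C
X(23): 23+24=47≡21 → V
V(21): 21+24=45≡19 → T
D(3): 3+24=27≡1 → B
V(21): 21+24=45≡19 → T
Y(24): 24+24=48≡22 → W
O(14): 14+24=38≡12 → M

JOCVTBTWM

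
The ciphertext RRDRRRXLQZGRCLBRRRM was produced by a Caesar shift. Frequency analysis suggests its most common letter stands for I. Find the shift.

The most frequent ciphertext letter is R (appears 9 times).
R is position 17; I is position 8.
Shift = 9.

9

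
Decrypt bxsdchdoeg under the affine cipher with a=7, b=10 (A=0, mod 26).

vnqzkhzios

The inverse of 7 mod 26 is 15, since 7·15=105≡1. Apply D(y)=15·(y−10) mod 26:
b(1): 15·(1−10)=-135≡21 → v
x(23): 15·(23−10)=195≡13 → n
s(18): 15·(18−10)=120≡16 → q
d(3): 15·(3−10)=-105≡25 → z
c(2): 15·(2−10)=-120≡10 → k
h(7): 15·(7−10)=-45≡7 → h
d(3): 15·(3−10)=-105≡25 → z
o(14): 15·(14−10)=60≡8 → i
e(4): 15·(4−10)=-90≡14 → o
g(6): 15·(6−10)=-60≡18 → s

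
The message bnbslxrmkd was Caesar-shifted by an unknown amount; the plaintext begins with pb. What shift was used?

12

From the crib: b(1)−p(15)=-14≡12, so the shift is 12.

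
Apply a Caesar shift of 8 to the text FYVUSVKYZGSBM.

F(5): 5+8=13 → N
Y(24): 24+8=32≡6 → G
V(21): 21+8=29≡3 → D
U(20): 20+8=28≡2 → C
S(18): 18+8=26≡0 → A
V(21): 21+8=29≡3 → D
K(10): 10+8=18 → S
Y(24): 24+8=32≡6 → G
Z(25): 25+8=33≡7 → H
G(6): 6+8=14 → O
S(18): 18+8=26≡0 → A
B(1): 1+8=9 → J
M(12): 12+8=20 → U

NGDCADSGHOAJU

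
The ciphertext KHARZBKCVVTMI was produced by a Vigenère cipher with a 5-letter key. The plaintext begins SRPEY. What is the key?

SQLNB

Subtract each crib letter from the matching ciphertext letter (mod 26):
K(10)−S(18)=-8≡18 → S
H(7)−R(17)=-10≡16 → Q
A(0)−P(15)=-15≡11 → L
R(17)−E(4)=13 → N
Z(25)−Y(24)=1 → B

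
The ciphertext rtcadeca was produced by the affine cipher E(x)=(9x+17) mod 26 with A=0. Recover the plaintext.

The inverse of 9 mod 26 is 3, since 9·3=27≡1. Apply D(y)=3·(y−17) mod 26:
r(17): 3·(17−17)=0 → a
t(19): 3·(19−17)=6 → g
c(2): 3·(2−17)=-45≡7 → h
a(0): 3·(0−17)=-51≡1 → b
d(3): 3·(3−17)=-42≡10 → k
e(4): 3·(4−17)=-39≡13 → n
c(2): 3·(2−17)=-45≡7 → h
a(0): 3·(0−17)=-51≡1 → b

aghbknhb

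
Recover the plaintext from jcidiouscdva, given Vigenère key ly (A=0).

yexfxqjurfkc

Repeat the key across the ciphertext: lylylylylyly
j(9)−l(11): -2≡24 → y
c(2)−y(24): -22≡4 → e
i(8)−l(11): -3≡23 → x
d(3)−y(24): -21≡5 → f
i(8)−l(11): -3≡23 → x
o(14)−y(24): -10≡16 → q
u(20)−l(11): 9 → j
s(18)−y(24): -6≡20 → u
c(2)−l(11): -9≡17 → r
d(3)−y(24): -21≡5 → f
v(21)−l(11): 10 → k
a(0)−y(24): -24≡2 → c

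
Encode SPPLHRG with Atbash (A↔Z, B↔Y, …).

HKKOSIT

S(18) → H(7)
P(15) → K(10)
P(15) → K(10)
L(11) → O(14)
H(7) → S(18)
R(17) → I(8)
G(6) → T(19)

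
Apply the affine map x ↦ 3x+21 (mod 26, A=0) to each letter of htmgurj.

h(7): 3·7+21=42≡16 → q
t(19): 3·19+21=78≡0 → a
m(12): 3·12+21=57≡5 → f
g(6): 3·6+21=39≡13 → n
u(20): 3·20+21=81≡3 → d
r(17): 3·17+21=72≡20 → u
j(9): 3·9+21=48≡22 → w

qafnduw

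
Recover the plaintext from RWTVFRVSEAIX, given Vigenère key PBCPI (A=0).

Repeat the key across the ciphertext: PBCPIPBCPIPB
R(17)−P(15): 2 → C
W(22)−B(1): 21 → V
T(19)−C(2): 17 → R
V(21)−P(15): 6 → G
F(5)−I(8): -3≡23 → X
R(17)−P(15): 2 → C
V(21)−B(1): 20 → U
S(18)−C(2): 16 → Q
E(4)−P(15): -11≡15 → P
A(0)−I(8): -8≡18 → S
I(8)−P(15): -7≡19 → T
X(23)−B(1): 22 → W

CVRGXCUQPSTW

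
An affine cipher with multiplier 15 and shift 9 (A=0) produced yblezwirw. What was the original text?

bworinten

The inverse of 15 mod 26 is 7, since 15·7=105≡1. Apply D(y)=7·(y−9) mod 26:
y(24): 7·(24−9)=105≡1 → b
b(1): 7·(1−9)=-56≡22 → w
l(11): 7·(11−9)=14 → o
e(4): 7·(4−9)=-35≡17 → r
z(25): 7·(25−9)=112≡8 → i
w(22): 7·(22−9)=91≡13 → n
i(8): 7·(8−9)=-7≡19 → t
r(17): 7·(17−9)=56≡4 → e
w(22): 7·(22−9)=91≡13 → n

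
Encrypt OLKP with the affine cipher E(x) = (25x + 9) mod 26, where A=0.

O(14): 25·14+9=359≡21 → V
L(11): 25·11+9=284≡24 → Y
K(10): 25·10+9=259≡25 → Z
P(15): 25·15+9=384≡20 → U

VYZU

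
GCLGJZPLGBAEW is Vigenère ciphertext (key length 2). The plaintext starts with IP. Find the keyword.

Subtract each crib letter from the matching ciphertext letter (mod 26):
G(6)−I(8)=-2≡24 → Y
C(2)−P(15)=-13≡13 → N

YN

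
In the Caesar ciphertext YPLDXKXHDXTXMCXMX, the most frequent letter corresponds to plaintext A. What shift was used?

The most frequent ciphertext letter is X (appears 6 times).
X is position 23; A is position 0.
Shift = 23.

23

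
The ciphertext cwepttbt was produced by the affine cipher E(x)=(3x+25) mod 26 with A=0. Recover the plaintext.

bztoyysy

The inverse of 3 mod 26 is 9, since 3·9=27≡1. Apply D(y)=9·(y−25) mod 26:
c(2): 9·(2−25)=-207≡1 → b
w(22): 9·(22−25)=-27≡25 → z
e(4): 9·(4−25)=-189≡19 → t
p(15): 9·(15−25)=-90≡14 → o
t(19): 9·(19−25)=-54≡24 → y
t(19): 9·(19−25)=-54≡24 → y
b(1): 9·(1−25)=-216≡18 → s
t(19): 9·(19−25)=-54≡24 → y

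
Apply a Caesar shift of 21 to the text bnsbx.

winws

b(1): 1+21=22 → w
n(13): 13+21=34≡8 → i
s(18): 18+21=39≡13 → n
b(1): 1+21=22 → w
x(23): 23+21=44≡18 → s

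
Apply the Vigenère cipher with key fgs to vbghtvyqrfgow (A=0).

ahymzndwjkmgb

Repeat the key across the message: fgsfgsfgsfgsf
v(21)+f(5): 26≡0 → a
b(1)+g(6): 7 → h
g(6)+s(18): 24 → y
h(7)+f(5): 12 → m
t(19)+g(6): 25 → z
v(21)+s(18): 39≡13 → n
y(24)+f(5): 29≡3 → d
q(16)+g(6): 22 → w
r(17)+s(18): 35≡9 → j
f(5)+f(5): 10 → k
g(6)+g(6): 12 → m
o(14)+s(18): 32≡6 → g
w(22)+f(5): 27≡1 → b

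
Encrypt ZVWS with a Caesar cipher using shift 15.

Z(25): 25+15=40≡14 → O
V(21): 21+15=36≡10 → K
W(22): 22+15=37≡11 → L
S(18): 18+15=33≡7 → H

OKLH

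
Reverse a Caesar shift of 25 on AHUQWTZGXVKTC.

A(0): 0−25=-25≡1 → B
H(7): 7−25=-18≡8 → I
U(20): 20−25=-5≡21 → V
Q(16): 16−25=-9≡17 → R
W(22): 22−25=-3≡23 → X
T(19): 19−25=-6≡20 → U
Z(25): 25−25=0 → A
G(6): 6−25=-19≡7 → H
X(23): 23−25=-2≡24 → Y
V(21): 21−25=-4≡22 → W
K(10): 10−25=-15≡11 → L
T(19): 19−25=-6≡20 → U
C(2): 2−25=-23≡3 → D

BIVRXUAHYWLUD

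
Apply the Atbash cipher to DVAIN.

D(3) → W(22)
V(21) → E(4)
A(0) → Z(25)
I(8) → R(17)
N(13) → M(12)

WEZRM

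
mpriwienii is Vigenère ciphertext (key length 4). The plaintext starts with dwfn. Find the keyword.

Subtract each crib letter from the matching ciphertext letter (mod 26):
m(12)−d(3)=9 → j
p(15)−w(22)=-7≡19 → t
r(17)−f(5)=12 → m
i(8)−n(13)=-5≡21 → v

jtmv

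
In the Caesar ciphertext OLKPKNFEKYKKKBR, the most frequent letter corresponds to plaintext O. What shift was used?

22

The most frequent ciphertext letter is K (appears 6 times).
K is position 10; O is position 14.
Shift = -4≡22.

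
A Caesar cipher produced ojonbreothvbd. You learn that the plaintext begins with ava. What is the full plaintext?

From the crib: o(14)−a(0)=14, so the shift is 14.
Subtract 14 from each ciphertext letter:
o(14): 14−14=0 → a
j(9): 9−14=-5≡21 → v
o(14): 14−14=0 → a
n(13): 13−14=-1≡25 → z
b(1): 1−14=-13≡13 → n
r(17): 17−14=3 → d
e(4): 4−14=-10≡16 → q
o(14): 14−14=0 → a
t(19): 19−14=5 → f
h(7): 7−14=-7≡19 → t
v(21): 21−14=7 → h
b(1): 1−14=-13≡13 → n
d(3): 3−14=-11≡15 → p

avazndqafthnp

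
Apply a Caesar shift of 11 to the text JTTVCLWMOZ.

J(9): 9+11=20 → U
T(19): 19+11=30≡4 → E
T(19): 19+11=30≡4 → E
V(21): 21+11=32≡6 → G
C(2): 2+11=13 → N
L(11): 11+11=22 → W
W(22): 22+11=33≡7 → H
M(12): 12+11=23 → X
O(14): 14+11=25 → Z
Z(25): 25+11=36≡10 → K

UEEGNWHXZK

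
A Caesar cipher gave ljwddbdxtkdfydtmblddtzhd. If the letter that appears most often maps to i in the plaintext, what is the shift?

The most frequent ciphertext letter is d (appears 8 times).
d is position 3; i is position 8.
Shift = -5≡21.

21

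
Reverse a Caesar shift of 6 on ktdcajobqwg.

k(10): 10−6=4 → e
t(19): 19−6=13 → n
d(3): 3−6=-3≡23 → x
c(2): 2−6=-4≡22 → w
a(0): 0−6=-6≡20 → u
j(9): 9−6=3 → d
o(14): 14−6=8 → i
b(1): 1−6=-5≡21 → v
q(16): 16−6=10 → k
w(22): 22−6=16 → q
g(6): 6−6=0 → a

enxwudivkqa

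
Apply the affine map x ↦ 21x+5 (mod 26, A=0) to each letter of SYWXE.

TPZUL

S(18): 21·18+5=383≡19 → T
Y(24): 21·24+5=509≡15 → P
W(22): 21·22+5=467≡25 → Z
X(23): 21·23+5=488≡20 → U
E(4): 21·4+5=89≡11 → L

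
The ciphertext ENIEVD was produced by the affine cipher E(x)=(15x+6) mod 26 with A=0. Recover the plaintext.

MXOMBF

The inverse of 15 mod 26 is 7, since 15·7=105≡1. Apply D(y)=7·(y−6) mod 26:
E(4): 7·(4−6)=-14≡12 → M
N(13): 7·(13−6)=49≡23 → X
I(8): 7·(8−6)=14 → O
E(4): 7·(4−6)=-14≡12 → M
V(21): 7·(21−6)=105≡1 → B
D(3): 7·(3−6)=-21≡5 → F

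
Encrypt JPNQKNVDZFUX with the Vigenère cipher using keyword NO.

Repeat the key across the message: NONONONONONO
J(9)+N(13): 22 → W
P(15)+O(14): 29≡3 → D
N(13)+N(13): 26≡0 → A
Q(16)+O(14): 30≡4 → E
K(10)+N(13): 23 → X
N(13)+O(14): 27≡1 → B
V(21)+N(13): 34≡8 → I
D(3)+O(14): 17 → R
Z(25)+N(13): 38≡12 → M
F(5)+O(14): 19 → T
U(20)+N(13): 33≡7 → H
X(23)+O(14): 37≡11 → L

WDAEXBIRMTHL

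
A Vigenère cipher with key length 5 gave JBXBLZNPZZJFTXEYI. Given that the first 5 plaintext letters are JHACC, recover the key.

Subtract each crib letter from the matching ciphertext letter (mod 26):
J(9)−J(9)=0 → A
B(1)−H(7)=-6≡20 → U
X(23)−A(0)=23 → X
B(1)−C(2)=-1≡25 → Z
L(11)−C(2)=9 → J

AUXZJ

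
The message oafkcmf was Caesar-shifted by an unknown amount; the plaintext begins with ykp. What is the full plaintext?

ykpumwp

From the crib: o(14)−y(24)=-10≡16, so the shift is 16.
Subtract 16 from each ciphertext letter:
o(14): 14−16=-2≡24 → y
a(0): 0−16=-16≡10 → k
f(5): 5−16=-11≡15 → p
k(10): 10−16=-6≡20 → u
c(2): 2−16=-14≡12 → m
m(12): 12−16=-4≡22 → w
f(5): 5−16=-11≡15 → p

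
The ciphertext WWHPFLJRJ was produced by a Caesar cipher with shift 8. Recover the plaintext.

OOZHXDBJB

W(22): 22−8=14 → O
W(22): 22−8=14 → O
H(7): 7−8=-1≡25 → Z
P(15): 15−8=7 → H
F(5): 5−8=-3≡23 → X
L(11): 11−8=3 → D
J(9): 9−8=1 → B
R(17): 17−8=9 → J
J(9): 9−8=1 → B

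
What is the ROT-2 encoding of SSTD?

S(18): 18+2=20 → U
S(18): 18+2=20 → U
T(19): 19+2=21 → V
D(3): 3+2=5 → F

UUVF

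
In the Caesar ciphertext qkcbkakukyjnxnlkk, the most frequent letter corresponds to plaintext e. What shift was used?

6

The most frequent ciphertext letter is k (appears 6 times).
k is position 10; e is position 4.
Shift = 6.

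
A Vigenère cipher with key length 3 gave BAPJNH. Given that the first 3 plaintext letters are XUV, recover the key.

EGU

Subtract each crib letter from the matching ciphertext letter (mod 26):
B(1)−X(23)=-22≡4 → E
A(0)−U(20)=-20≡6 → G
P(15)−V(21)=-6≡20 → U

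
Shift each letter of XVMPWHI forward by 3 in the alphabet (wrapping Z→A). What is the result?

X(23): 23+3=26≡0 → A
V(21): 21+3=24 → Y
M(12): 12+3=15 → P
P(15): 15+3=18 → S
W(22): 22+3=25 → Z
H(7): 7+3=10 → K
I(8): 8+3=11 → L

AYPSZKL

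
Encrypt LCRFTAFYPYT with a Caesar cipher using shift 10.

VMBPDKPIZID

L(11): 11+10=21 → V
C(2): 2+10=12 → M
R(17): 17+10=27≡1 → B
F(5): 5+10=15 → P
T(19): 19+10=29≡3 → D
A(0): 0+10=10 → K
F(5): 5+10=15 → P
Y(24): 24+10=34≡8 → I
P(15): 15+10=25 → Z
Y(24): 24+10=34≡8 → I
T(19): 19+10=29≡3 → D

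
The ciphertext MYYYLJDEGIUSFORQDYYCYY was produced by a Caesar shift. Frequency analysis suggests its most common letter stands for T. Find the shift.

5

The most frequent ciphertext letter is Y (appears 7 times).
Y is position 24; T is position 19.
Shift = 5.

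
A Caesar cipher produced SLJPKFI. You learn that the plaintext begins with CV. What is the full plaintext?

CVTZUPS

From the crib: S(18)−C(2)=16, so the shift is 16.
Subtract 16 from each ciphertext letter:
S(18): 18−16=2 → C
L(11): 11−16=-5≡21 → V
J(9): 9−16=-7≡19 → T
P(15): 15−16=-1≡25 → Z
K(10): 10−16=-6≡20 → U
F(5): 5−16=-11≡15 → P
I(8): 8−16=-8≡18 → S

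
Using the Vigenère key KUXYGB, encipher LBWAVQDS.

VVTYBRNM

Repeat the key across the message: KUXYGBKU
L(11)+K(10): 21 → V
B(1)+U(20): 21 → V
W(22)+X(23): 45≡19 → T
A(0)+Y(24): 24 → Y
V(21)+G(6): 27≡1 → B
Q(16)+B(1): 17 → R
D(3)+K(10): 13 → N
S(18)+U(20): 38≡12 → M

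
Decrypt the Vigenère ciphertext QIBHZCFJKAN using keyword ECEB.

MGXGVABIGYJ

Repeat the key across the ciphertext: ECEBECEBECE
Q(16)−E(4): 12 → M
I(8)−C(2): 6 → G
B(1)−E(4): -3≡23 → X
H(7)−B(1): 6 → G
Z(25)−E(4): 21 → V
C(2)−C(2): 0 → A
F(5)−E(4): 1 → B
J(9)−B(1): 8 → I
K(10)−E(4): 6 → G
A(0)−C(2): -2≡24 → Y
N(13)−E(4): 9 → J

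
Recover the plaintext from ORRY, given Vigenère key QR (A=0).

YABH

Repeat the key across the ciphertext: QRQR
O(14)−Q(16): -2≡24 → Y
R(17)−R(17): 0 → A
R(17)−Q(16): 1 → B
Y(24)−R(17): 7 → H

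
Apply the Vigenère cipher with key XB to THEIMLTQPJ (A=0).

Repeat the key across the message: XBXBXBXBXB
T(19)+X(23): 42≡16 → Q
H(7)+B(1): 8 → I
E(4)+X(23): 27≡1 → B
I(8)+B(1): 9 → J
M(12)+X(23): 35≡9 → J
L(11)+B(1): 12 → M
T(19)+X(23): 42≡16 → Q
Q(16)+B(1): 17 → R
P(15)+X(23): 38≡12 → M
J(9)+B(1): 10 → K

QIBJJMQRMK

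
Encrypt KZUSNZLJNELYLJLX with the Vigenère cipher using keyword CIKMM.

MHEEZBTTZQNGVVXZ

Repeat the key across the message: CIKMMCIKMMCIKMMC
K(10)+C(2): 12 → M
Z(25)+I(8): 33≡7 → H
U(20)+K(10): 30≡4 → E
S(18)+M(12): 30≡4 → E
N(13)+M(12): 25 → Z
Z(25)+C(2): 27≡1 → B
L(11)+I(8): 19 → T
J(9)+K(10): 19 → T
N(13)+M(12): 25 → Z
E(4)+M(12): 16 → Q
L(11)+C(2): 13 → N
Y(24)+I(8): 32≡6 → G
L(11)+K(10): 21 → V
J(9)+M(12): 21 → V
L(11)+M(12): 23 → X
X(23)+C(2): 25 → Z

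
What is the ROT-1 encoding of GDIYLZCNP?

G(6): 6+1=7 → H
D(3): 3+1=4 → E
I(8): 8+1=9 → J
Y(24): 24+1=25 → Z
L(11): 11+1=12 → M
Z(25): 25+1=26≡0 → A
C(2): 2+1=3 → D
N(13): 13+1=14 → O
P(15): 15+1=16 → Q

HEJZMADOQ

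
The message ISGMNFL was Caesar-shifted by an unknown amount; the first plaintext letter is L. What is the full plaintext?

From the crib: I(8)−L(11)=-3≡23, so the shift is 23.
Subtract 23 from each ciphertext letter:
I(8): 8−23=-15≡11 → L
S(18): 18−23=-5≡21 → V
G(6): 6−23=-17≡9 → J
M(12): 12−23=-11≡15 → P
N(13): 13−23=-10≡16 → Q
F(5): 5−23=-18≡8 → I
L(11): 11−23=-12≡14 → O

LVJPQIO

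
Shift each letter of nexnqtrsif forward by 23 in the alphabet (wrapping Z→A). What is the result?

n(13): 13+23=36≡10 → k
e(4): 4+23=27≡1 → b
x(23): 23+23=46≡20 → u
n(13): 13+23=36≡10 → k
q(16): 16+23=39≡13 → n
t(19): 19+23=42≡16 → q
r(17): 17+23=40≡14 → o
s(18): 18+23=41≡15 → p
i(8): 8+23=31≡5 → f
f(5): 5+23=28≡2 → c

kbuknqopfc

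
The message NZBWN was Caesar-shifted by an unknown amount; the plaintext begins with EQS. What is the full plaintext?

From the crib: N(13)−E(4)=9, so the shift is 9.
Subtract 9 from each ciphertext letter:
N(13): 13−9=4 → E
Z(25): 25−9=16 → Q
B(1): 1−9=-8≡18 → S
W(22): 22−9=13 → N
N(13): 13−9=4 → E

EQSNE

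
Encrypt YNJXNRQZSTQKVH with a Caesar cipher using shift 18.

Y(24): 24+18=42≡16 → Q
N(13): 13+18=31≡5 → F
J(9): 9+18=27≡1 → B
X(23): 23+18=41≡15 → P
N(13): 13+18=31≡5 → F
R(17): 17+18=35≡9 → J
Q(16): 16+18=34≡8 → I
Z(25): 25+18=43≡17 → R
S(18): 18+18=36≡10 → K
T(19): 19+18=37≡11 → L
Q(16): 16+18=34≡8 → I
K(10): 10+18=28≡2 → C
V(21): 21+18=39≡13 → N
H(7): 7+18=25 → Z

QFBPFJIRKLICNZ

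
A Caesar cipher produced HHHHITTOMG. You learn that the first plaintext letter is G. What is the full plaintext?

GGGGHSSNLF

From the crib: H(7)−G(6)=1, so the shift is 1.
Subtract 1 from each ciphertext letter:
H(7): 7−1=6 → G
H(7): 7−1=6 → G
H(7): 7−1=6 → G
H(7): 7−1=6 → G
I(8): 8−1=7 → H
T(19): 19−1=18 → S
T(19): 19−1=18 → S
O(14): 14−1=13 → N
M(12): 12−1=11 → L
G(6): 6−1=5 → F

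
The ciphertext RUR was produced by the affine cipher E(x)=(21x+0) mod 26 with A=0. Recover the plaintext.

HWH

The inverse of 21 mod 26 is 5, since 21·5=105≡1. Apply D(y)=5·(y−0) mod 26:
R(17): 5·(17−0)=85≡7 → H
U(20): 5·(20−0)=100≡22 → W
R(17): 5·(17−0)=85≡7 → H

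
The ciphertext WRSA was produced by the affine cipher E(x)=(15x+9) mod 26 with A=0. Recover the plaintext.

The inverse of 15 mod 26 is 7, since 15·7=105≡1. Apply D(y)=7·(y−9) mod 26:
W(22): 7·(22−9)=91≡13 → N
R(17): 7·(17−9)=56≡4 → E
S(18): 7·(18−9)=63≡11 → L
A(0): 7·(0−9)=-63≡15 → P

NELP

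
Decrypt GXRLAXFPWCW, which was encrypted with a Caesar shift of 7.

G(6): 6−7=-1≡25 → Z
X(23): 23−7=16 → Q
R(17): 17−7=10 → K
L(11): 11−7=4 → E
A(0): 0−7=-7≡19 → T
X(23): 23−7=16 → Q
F(5): 5−7=-2≡24 → Y
P(15): 15−7=8 → I
W(22): 22−7=15 → P
C(2): 2−7=-5≡21 → V
W(22): 22−7=15 → P

ZQKETQYIPVP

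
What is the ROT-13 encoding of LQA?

YDN

L(11): 11+13=24 → Y
Q(16): 16+13=29≡3 → D
A(0): 0+13=13 → N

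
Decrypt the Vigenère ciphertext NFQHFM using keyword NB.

Repeat the key across the ciphertext: NBNBNB
N(13)−N(13): 0 → A
F(5)−B(1): 4 → E
Q(16)−N(13): 3 → D
H(7)−B(1): 6 → G
F(5)−N(13): -8≡18 → S
M(12)−B(1): 11 → L

AEDGSL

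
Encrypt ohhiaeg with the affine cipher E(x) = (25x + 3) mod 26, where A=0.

pwwvdzx

o(14): 25·14+3=353≡15 → p
h(7): 25·7+3=178≡22 → w
h(7): 25·7+3=178≡22 → w
i(8): 25·8+3=203≡21 → v
a(0): 25·0+3=3 → d
e(4): 25·4+3=103≡25 → z
g(6): 25·6+3=153≡23 → x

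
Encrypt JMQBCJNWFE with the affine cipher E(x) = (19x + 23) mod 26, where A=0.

J(9): 19·9+23=194≡12 → M
M(12): 19·12+23=251≡17 → R
Q(16): 19·16+23=327≡15 → P
B(1): 19·1+23=42≡16 → Q
C(2): 19·2+23=61≡9 → J
J(9): 19·9+23=194≡12 → M
N(13): 19·13+23=270≡10 → K
W(22): 19·22+23=441≡25 → Z
F(5): 19·5+23=118≡14 → O
E(4): 19·4+23=99≡21 → V

MRPQJMKZOV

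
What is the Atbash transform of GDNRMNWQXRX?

G(6) → T(19)
D(3) → W(22)
N(13) → M(12)
R(17) → I(8)
M(12) → N(13)
N(13) → M(12)
W(22) → D(3)
Q(16) → J(9)
X(23) → C(2)
R(17) → I(8)
X(23) → C(2)

TWMINMDJCIC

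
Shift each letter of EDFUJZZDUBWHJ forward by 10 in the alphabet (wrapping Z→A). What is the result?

ONPETJJNELGRT

E(4): 4+10=14 → O
D(3): 3+10=13 → N
F(5): 5+10=15 → P
U(20): 20+10=30≡4 → E
J(9): 9+10=19 → T
Z(25): 25+10=35≡9 → J
Z(25): 25+10=35≡9 → J
D(3): 3+10=13 → N
U(20): 20+10=30≡4 → E
B(1): 1+10=11 → L
W(22): 22+10=32≡6 → G
H(7): 7+10=17 → R
J(9): 9+10=19 → T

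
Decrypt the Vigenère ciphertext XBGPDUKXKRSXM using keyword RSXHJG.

Repeat the key across the ciphertext: RSXHJGRSXHJGR
X(23)−R(17): 6 → G
B(1)−S(18): -17≡9 → J
G(6)−X(23): -17≡9 → J
P(15)−H(7): 8 → I
D(3)−J(9): -6≡20 → U
U(20)−G(6): 14 → O
K(10)−R(17): -7≡19 → T
X(23)−S(18): 5 → F
K(10)−X(23): -13≡13 → N
R(17)−H(7): 10 → K
S(18)−J(9): 9 → J
X(23)−G(6): 17 → R
M(12)−R(17): -5≡21 → V

GJJIUOTFNKJRV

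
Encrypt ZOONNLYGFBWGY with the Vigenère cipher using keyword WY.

Repeat the key across the message: WYWYWYWYWYWYW
Z(25)+W(22): 47≡21 → V
O(14)+Y(24): 38≡12 → M
O(14)+W(22): 36≡10 → K
N(13)+Y(24): 37≡11 → L
N(13)+W(22): 35≡9 → J
L(11)+Y(24): 35≡9 → J
Y(24)+W(22): 46≡20 → U
G(6)+Y(24): 30≡4 → E
F(5)+W(22): 27≡1 → B
B(1)+Y(24): 25 → Z
W(22)+W(22): 44≡18 → S
G(6)+Y(24): 30≡4 → E
Y(24)+W(22): 46≡20 → U

VMKLJJUEBZSEU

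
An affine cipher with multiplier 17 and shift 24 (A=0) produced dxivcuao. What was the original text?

The inverse of 17 mod 26 is 23, since 17·23=391≡1. Apply D(y)=23·(y−24) mod 26:
d(3): 23·(3−24)=-483≡11 → l
x(23): 23·(23−24)=-23≡3 → d
i(8): 23·(8−24)=-368≡22 → w
v(21): 23·(21−24)=-69≡9 → j
c(2): 23·(2−24)=-506≡14 → o
u(20): 23·(20−24)=-92≡12 → m
a(0): 23·(0−24)=-552≡20 → u
o(14): 23·(14−24)=-230≡4 → e

ldwjomue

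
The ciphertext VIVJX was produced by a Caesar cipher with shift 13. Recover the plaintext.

IVIWK

V(21): 21−13=8 → I
I(8): 8−13=-5≡21 → V
V(21): 21−13=8 → I
J(9): 9−13=-4≡22 → W
X(23): 23−13=10 → K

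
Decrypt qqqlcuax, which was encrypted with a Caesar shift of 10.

gggbskqn

q(16): 16−10=6 → g
q(16): 16−10=6 → g
q(16): 16−10=6 → g
l(11): 11−10=1 → b
c(2): 2−10=-8≡18 → s
u(20): 20−10=10 → k
a(0): 0−10=-10≡16 → q
x(23): 23−10=13 → n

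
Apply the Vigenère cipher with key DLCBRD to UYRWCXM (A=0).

XJTXTAP

Repeat the key across the message: DLCBRDD
U(20)+D(3): 23 → X
Y(24)+L(11): 35≡9 → J
R(17)+C(2): 19 → T
W(22)+B(1): 23 → X
C(2)+R(17): 19 → T
X(23)+D(3): 26≡0 → A
M(12)+D(3): 15 → P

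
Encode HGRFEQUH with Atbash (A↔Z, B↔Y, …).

H(7) → S(18)
G(6) → T(19)
R(17) → I(8)
F(5) → U(20)
E(4) → V(21)
Q(16) → J(9)
U(20) → F(5)
H(7) → S(18)

STIUVJFS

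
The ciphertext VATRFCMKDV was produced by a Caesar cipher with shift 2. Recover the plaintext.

TYRPDAKIBT

V(21): 21−2=19 → T
A(0): 0−2=-2≡24 → Y
T(19): 19−2=17 → R
R(17): 17−2=15 → P
F(5): 5−2=3 → D
C(2): 2−2=0 → A
M(12): 12−2=10 → K
K(10): 10−2=8 → I
D(3): 3−2=1 → B
V(21): 21−2=19 → T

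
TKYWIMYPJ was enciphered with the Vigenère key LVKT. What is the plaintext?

Repeat the key across the ciphertext: LVKTLVKTL
T(19)−L(11): 8 → I
K(10)−V(21): -11≡15 → P
Y(24)−K(10): 14 → O
W(22)−T(19): 3 → D
I(8)−L(11): -3≡23 → X
M(12)−V(21): -9≡17 → R
Y(24)−K(10): 14 → O
P(15)−T(19): -4≡22 → W
J(9)−L(11): -2≡24 → Y

IPODXROWY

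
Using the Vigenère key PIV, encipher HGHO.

Repeat the key across the message: PIVP
H(7)+P(15): 22 → W
G(6)+I(8): 14 → O
H(7)+V(21): 28≡2 → C
O(14)+P(15): 29≡3 → D

WOCD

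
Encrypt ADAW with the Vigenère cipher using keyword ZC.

ZFZY

Repeat the key across the message: ZCZC
A(0)+Z(25): 25 → Z
D(3)+C(2): 5 → F
A(0)+Z(25): 25 → Z
W(22)+C(2): 24 → Y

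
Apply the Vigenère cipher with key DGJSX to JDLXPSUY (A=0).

Repeat the key across the message: DGJSXDGJ
J(9)+D(3): 12 → M
D(3)+G(6): 9 → J
L(11)+J(9): 20 → U
X(23)+S(18): 41≡15 → P
P(15)+X(23): 38≡12 → M
S(18)+D(3): 21 → V
U(20)+G(6): 26≡0 → A
Y(24)+J(9): 33≡7 → H

MJUPMVAH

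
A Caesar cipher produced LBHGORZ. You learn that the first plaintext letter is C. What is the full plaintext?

From the crib: L(11)−C(2)=9, so the shift is 9.
Subtract 9 from each ciphertext letter:
L(11): 11−9=2 → C
B(1): 1−9=-8≡18 → S
H(7): 7−9=-2≡24 → Y
G(6): 6−9=-3≡23 → X
O(14): 14−9=5 → F
R(17): 17−9=8 → I
Z(25): 25−9=16 → Q

CSYXFIQ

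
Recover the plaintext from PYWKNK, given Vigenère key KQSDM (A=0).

Repeat the key across the ciphertext: KQSDMK
P(15)−K(10): 5 → F
Y(24)−Q(16): 8 → I
W(22)−S(18): 4 → E
K(10)−D(3): 7 → H
N(13)−M(12): 1 → B
K(10)−K(10): 0 → A

FIEHBA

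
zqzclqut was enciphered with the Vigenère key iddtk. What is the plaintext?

rnwjbirq

Repeat the key across the ciphertext: iddtkidd
z(25)−i(8): 17 → r
q(16)−d(3): 13 → n
z(25)−d(3): 22 → w
c(2)−t(19): -17≡9 → j
l(11)−k(10): 1 → b
q(16)−i(8): 8 → i
u(20)−d(3): 17 → r
t(19)−d(3): 16 → q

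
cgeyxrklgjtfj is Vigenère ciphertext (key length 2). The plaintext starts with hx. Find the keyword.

vj

Subtract each crib letter from the matching ciphertext letter (mod 26):
c(2)−h(7)=-5≡21 → v
g(6)−x(23)=-17≡9 → j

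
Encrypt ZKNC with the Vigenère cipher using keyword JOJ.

Repeat the key across the message: JOJJ
Z(25)+J(9): 34≡8 → I
K(10)+O(14): 24 → Y
N(13)+J(9): 22 → W
C(2)+J(9): 11 → L

IYWL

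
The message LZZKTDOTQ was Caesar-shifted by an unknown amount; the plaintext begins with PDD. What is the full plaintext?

PDDOXHSXU

From the crib: L(11)−P(15)=-4≡22, so the shift is 22.
Subtract 22 from each ciphertext letter:
L(11): 11−22=-11≡15 → P
Z(25): 25−22=3 → D
Z(25): 25−22=3 → D
K(10): 10−22=-12≡14 → O
T(19): 19−22=-3≡23 → X
D(3): 3−22=-19≡7 → H
O(14): 14−22=-8≡18 → S
T(19): 19−22=-3≡23 → X
Q(16): 16−22=-6≡20 → U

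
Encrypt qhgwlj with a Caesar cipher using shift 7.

xondsq

q(16): 16+7=23 → x
h(7): 7+7=14 → o
g(6): 6+7=13 → n
w(22): 22+7=29≡3 → d
l(11): 11+7=18 → s
j(9): 9+7=16 → q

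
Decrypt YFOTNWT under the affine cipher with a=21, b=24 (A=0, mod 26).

AJCBXQB

The inverse of 21 mod 26 is 5, since 21·5=105≡1. Apply D(y)=5·(y−24) mod 26:
Y(24): 5·(24−24)=0 → A
F(5): 5·(5−24)=-95≡9 → J
O(14): 5·(14−24)=-50≡2 → C
T(19): 5·(19−24)=-25≡1 → B
N(13): 5·(13−24)=-55≡23 → X
W(22): 5·(22−24)=-10≡16 → Q
T(19): 5·(19−24)=-25≡1 → B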